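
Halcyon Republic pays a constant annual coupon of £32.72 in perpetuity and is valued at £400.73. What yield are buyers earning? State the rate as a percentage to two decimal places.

8.17%

P = C/r ⇒ r = C/P = £32.72/£400.73 = 0.081651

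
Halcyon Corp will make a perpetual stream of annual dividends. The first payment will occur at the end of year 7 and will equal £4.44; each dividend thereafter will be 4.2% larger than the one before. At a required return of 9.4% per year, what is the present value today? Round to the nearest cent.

£49.81

Value at end of year 6: C₁ / (r − g) = £4.44 / (0.094 − 0.042) = £85.3846
Discount to today: PV = £85.3846 / (1 + 0.094)^6 = £85.3846 / 1.714368 = £49.81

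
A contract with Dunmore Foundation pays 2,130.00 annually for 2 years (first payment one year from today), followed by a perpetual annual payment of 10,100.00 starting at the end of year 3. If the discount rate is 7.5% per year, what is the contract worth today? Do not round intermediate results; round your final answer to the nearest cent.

120356.01

PV of 2-year annuity: 2,130.00 × [1 − (1+0.075)^−2] / 0.075 = 3824.55381
Perpetuity value at year 2: 10,100.00 / 0.075 = 134666.66667
PV of perpetuity: 134666.66667 / (1+0.075)^2 = 116531.45845
Total PV = 3824.55381 + 116531.45845 = 120356.01226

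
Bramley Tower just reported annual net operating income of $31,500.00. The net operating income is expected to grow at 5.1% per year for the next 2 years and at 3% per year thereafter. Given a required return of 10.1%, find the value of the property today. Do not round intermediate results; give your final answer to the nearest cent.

$475182.52

D_1 = 33106.50000
D_2 = 34794.93150
Terminal value at year 2: TV = D_2×(1+g_2)/(r−g_2) = 35838.77945/0.071 = 504771.54148
P_0 = D_1/(1+r)^1 + D_2/(1+r)^2 + TV/(1+r)^2
    = 30069.48229 + 28703.92905 + 416409.11159 = 475182.52293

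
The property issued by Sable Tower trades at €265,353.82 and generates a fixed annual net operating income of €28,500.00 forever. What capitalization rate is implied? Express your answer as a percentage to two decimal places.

P = C/r ⇒ r = C/P = €28,500.00/€265,353.82 = 0.107404

10.74%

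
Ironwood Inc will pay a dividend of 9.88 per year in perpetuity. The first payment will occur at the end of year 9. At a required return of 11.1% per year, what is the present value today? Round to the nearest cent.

Value at end of year 8: C / r = 9.88 / 0.111 = 89.0090
Discount to today: PV = 89.0090 / (1 + 0.111)^8 = 89.0090 / 2.321200 = 38.35

38.35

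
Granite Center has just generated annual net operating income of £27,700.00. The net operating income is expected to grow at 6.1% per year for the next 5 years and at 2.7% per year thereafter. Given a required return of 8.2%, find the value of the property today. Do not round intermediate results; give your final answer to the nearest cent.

£599593.17

D_1 = 29389.70000
D_2 = 31182.47170
D_3 = 33084.60247
D_4 = 35102.76322
D_5 = 37244.03178
Terminal value at year 5: TV = D_5×(1+g_2)/(r−g_2) = 38249.62064/0.055 = 695447.64799
P_0 = D_1/(1+r)^1 + D_2/(1+r)^2 + D_3/(1+r)^3 + D_4/(1+r)^4 + D_5/(1+r)^5 + TV/(1+r)^5
    = 27162.38447 + 26635.20326 + 26118.25384 + 25611.33764 + 25114.25992 + 468951.72620 = 599593.16533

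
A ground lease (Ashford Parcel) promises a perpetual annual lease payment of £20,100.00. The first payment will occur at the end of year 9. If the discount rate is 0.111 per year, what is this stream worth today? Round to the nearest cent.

Value at end of year 8: C / r = £20,100.00 / 0.111 = £181,081.0811
Discount to today: PV = £181,081.0811 / (1 + 0.111)^8 = £181,081.0811 / 2.321200 = £78,011.86

£78011.86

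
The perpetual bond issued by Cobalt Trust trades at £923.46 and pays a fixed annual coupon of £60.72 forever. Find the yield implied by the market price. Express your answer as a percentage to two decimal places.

P = C/r ⇒ r = C/P = £60.72/£923.46 = 0.065753

6.58%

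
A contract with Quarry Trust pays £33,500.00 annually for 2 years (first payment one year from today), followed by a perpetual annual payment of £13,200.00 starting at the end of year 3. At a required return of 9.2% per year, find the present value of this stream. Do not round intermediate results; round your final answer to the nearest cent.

PV of 2-year annuity: £33,500.00 × [1 − (1+0.092)^−2] / 0.092 = 58770.74696
Perpetuity value at year 2: £13,200.00 / 0.092 = 143478.26087
PV of perpetuity: 143478.26087 / (1+0.092)^2 = 120320.83222
Total PV = 58770.74696 + 120320.83222 = 179091.57918

£179091.58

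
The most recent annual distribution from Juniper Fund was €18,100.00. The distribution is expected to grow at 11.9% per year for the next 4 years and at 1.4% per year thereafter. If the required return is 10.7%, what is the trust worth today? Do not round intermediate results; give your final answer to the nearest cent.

D_1 = 20253.90000
D_2 = 22664.11410
D_3 = 25361.14368
D_4 = 28379.11978
Terminal value at year 4: TV = D_4×(1+g_2)/(r−g_2) = 28776.42745/0.093 = 309423.95110
P_0 = D_1/(1+r)^1 + D_2/(1+r)^2 + D_3/(1+r)^3 + D_4/(1+r)^4 + TV/(1+r)^4
    = 18296.20596 + 18494.53882 + 18695.02162 + 18897.67768 + 206045.64701 = 280429.09110

€280429.09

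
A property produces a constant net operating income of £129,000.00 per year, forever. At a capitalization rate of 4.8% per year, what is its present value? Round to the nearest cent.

Level perpetuity: PV = C / r = £129,000.00 / 0.048 = £2,687,500.00

£2687500.00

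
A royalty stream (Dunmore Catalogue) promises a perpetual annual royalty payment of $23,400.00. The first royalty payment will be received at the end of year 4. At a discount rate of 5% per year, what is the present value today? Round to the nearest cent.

$404276.00

Value at end of year 3: C / r = $23,400.00 / 0.05 = $468,000.0000
Discount to today: PV = $468,000.0000 / (1 + 0.05)^3 = $468,000.0000 / 1.157625 = $404,276.00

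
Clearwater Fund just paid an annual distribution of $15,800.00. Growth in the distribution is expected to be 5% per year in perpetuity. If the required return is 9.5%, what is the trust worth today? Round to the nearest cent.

$368666.67

D₁ = D₀ × (1 + g) = $15,800.00 × 1.05 = $16,590.0000
Growing perpetuity: P = D₁ / (r − g) = $16,590.0000 / (0.095 − 0.05) = $368,666.67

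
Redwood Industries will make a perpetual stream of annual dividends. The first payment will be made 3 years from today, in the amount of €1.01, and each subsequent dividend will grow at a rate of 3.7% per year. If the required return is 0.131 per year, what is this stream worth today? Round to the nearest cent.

€8.40

Value at end of year 2: C₁ / (r − g) = €1.01 / (0.131 − 0.037) = €10.7447
Discount to today: PV = €10.7447 / (1 + 0.131)^2 = €10.7447 / 1.279161 = €8.40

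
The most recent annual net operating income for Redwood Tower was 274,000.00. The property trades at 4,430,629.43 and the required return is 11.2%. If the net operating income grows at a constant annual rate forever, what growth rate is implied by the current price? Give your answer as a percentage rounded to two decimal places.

4.72%

P = D₀(1+g)/(r−g) ⇒ P(r−g) = D₀(1+g) ⇒ g(P+D₀) = P·r − D₀
g = (P·r − D₀)/(P + D₀) = (4,430,629.43×0.112 − 274,000.00) / (4,430,629.43 + 274,000.00) = 0.047237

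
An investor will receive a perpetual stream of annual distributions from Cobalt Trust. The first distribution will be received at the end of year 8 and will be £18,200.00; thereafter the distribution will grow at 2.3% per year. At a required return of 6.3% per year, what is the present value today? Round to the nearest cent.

£296673.36

Value at end of year 7: C₁ / (r − g) = £18,200.00 / (0.063 − 0.023) = £455,000.0000
Discount to today: PV = £455,000.0000 / (1 + 0.063)^7 = £455,000.0000 / 1.533673 = £296,673.36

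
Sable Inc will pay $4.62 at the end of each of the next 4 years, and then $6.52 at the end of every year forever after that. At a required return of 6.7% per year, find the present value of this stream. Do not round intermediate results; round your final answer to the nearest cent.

PV of 4-year annuity: $4.62 × [1 − (1+0.067)^−4] / 0.067 = 15.75549
Perpetuity value at year 4: $6.52 / 0.067 = 97.31343
PV of perpetuity: 97.31343 / (1+0.067)^4 = 75.07842
Total PV = 15.75549 + 75.07842 = 90.83390

$90.83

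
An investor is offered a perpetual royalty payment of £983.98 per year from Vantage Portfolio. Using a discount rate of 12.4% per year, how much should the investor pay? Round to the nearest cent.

£7935.32

Level perpetuity: PV = C / r = £983.98 / 0.124 = £7,935.32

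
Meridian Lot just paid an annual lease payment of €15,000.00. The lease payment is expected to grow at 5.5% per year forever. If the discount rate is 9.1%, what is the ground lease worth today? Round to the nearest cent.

D₁ = D₀ × (1 + g) = €15,000.00 × 1.055 = €15,825.0000
Growing perpetuity: P = D₁ / (r − g) = €15,825.0000 / (0.091 − 0.055) = €439,583.33

€439583.33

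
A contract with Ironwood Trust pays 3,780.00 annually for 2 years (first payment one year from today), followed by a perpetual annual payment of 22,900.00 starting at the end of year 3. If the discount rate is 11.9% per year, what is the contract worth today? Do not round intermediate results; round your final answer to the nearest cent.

160080.69

PV of 2-year annuity: 3,780.00 × [1 − (1+0.119)^−2] / 0.119 = 6396.79722
Perpetuity value at year 2: 22,900.00 / 0.119 = 192436.97479
PV of perpetuity: 192436.97479 / (1+0.119)^2 = 153683.89112
Total PV = 6396.79722 + 153683.89112 = 160080.68834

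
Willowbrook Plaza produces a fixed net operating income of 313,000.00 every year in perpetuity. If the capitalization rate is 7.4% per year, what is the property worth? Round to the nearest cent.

4229729.73

Level perpetuity: PV = C / r = 313,000.00 / 0.074 = 4,229,729.73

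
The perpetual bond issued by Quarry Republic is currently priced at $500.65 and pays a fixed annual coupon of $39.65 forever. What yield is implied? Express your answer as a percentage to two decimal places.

P = C/r ⇒ r = C/P = $39.65/$500.65 = 0.079197

7.92%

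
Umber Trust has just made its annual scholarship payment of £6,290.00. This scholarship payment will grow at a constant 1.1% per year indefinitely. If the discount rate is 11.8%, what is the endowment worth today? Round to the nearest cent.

£59431.68

D₁ = D₀ × (1 + g) = £6,290.00 × 1.011 = £6,359.1900
Growing perpetuity: P = D₁ / (r − g) = £6,359.1900 / (0.118 − 0.011) = £59,431.68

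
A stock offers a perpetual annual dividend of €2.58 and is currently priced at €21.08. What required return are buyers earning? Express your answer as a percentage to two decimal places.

12.24%

P = C/r ⇒ r = C/P = €2.58/€21.08 = 0.122391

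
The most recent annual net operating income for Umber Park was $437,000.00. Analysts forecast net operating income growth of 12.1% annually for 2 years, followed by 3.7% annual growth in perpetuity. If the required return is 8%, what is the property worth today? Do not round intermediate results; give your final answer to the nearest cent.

$12278570.80

D_1 = 489877.00000
D_2 = 549152.11700
Terminal value at year 2: TV = D_2×(1+g_2)/(r−g_2) = 569470.74533/0.043 = 13243505.70533
P_0 = D_1/(1+r)^1 + D_2/(1+r)^2 + TV/(1+r)^2
    = 453589.81481 + 470809.42816 + 11354171.55806 = 12278570.80103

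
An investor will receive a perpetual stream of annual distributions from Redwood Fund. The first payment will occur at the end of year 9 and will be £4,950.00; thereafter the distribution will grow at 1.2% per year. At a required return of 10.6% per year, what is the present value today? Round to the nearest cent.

Value at end of year 8: C₁ / (r − g) = £4,950.00 / (0.106 − 0.012) = £52,659.5745
Discount to today: PV = £52,659.5745 / (1 + 0.106)^8 = £52,659.5745 / 2.238933 = £23,519.95

£23519.95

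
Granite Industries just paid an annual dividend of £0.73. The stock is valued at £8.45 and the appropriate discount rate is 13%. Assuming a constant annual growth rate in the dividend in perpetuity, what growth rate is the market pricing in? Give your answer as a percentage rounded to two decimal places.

4.01%

P = D₀(1+g)/(r−g) ⇒ P(r−g) = D₀(1+g) ⇒ g(P+D₀) = P·r − D₀
g = (P·r − D₀)/(P + D₀) = (£8.45×0.13 − £0.73) / (£8.45 + £0.73) = 0.040142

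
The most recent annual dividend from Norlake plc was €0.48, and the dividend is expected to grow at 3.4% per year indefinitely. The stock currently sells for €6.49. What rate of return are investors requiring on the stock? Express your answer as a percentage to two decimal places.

11.05%

D₁ = €0.48 × 1.034 = €0.4963
P = D₁/(r − g) ⇒ r = D₁/P + g = €0.4963/€6.49 + 0.034 = 0.076475 + 0.034 = 0.110475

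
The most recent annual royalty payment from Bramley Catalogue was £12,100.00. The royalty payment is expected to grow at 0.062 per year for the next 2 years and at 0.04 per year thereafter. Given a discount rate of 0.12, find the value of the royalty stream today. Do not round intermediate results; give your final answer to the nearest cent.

£163782.68

D_1 = 12850.20000
D_2 = 13646.91240
Terminal value at year 2: TV = D_2×(1+g_2)/(r−g_2) = 14192.78890/0.08 = 177409.86120
P_0 = D_1/(1+r)^1 + D_2/(1+r)^2 + TV/(1+r)^2
    = 11473.39286 + 10879.23501 + 141430.05517 = 163782.68304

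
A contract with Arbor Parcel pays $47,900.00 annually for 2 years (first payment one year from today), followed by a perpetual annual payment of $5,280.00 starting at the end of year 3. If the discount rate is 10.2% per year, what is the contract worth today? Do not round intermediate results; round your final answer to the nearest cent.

$125535.25

PV of 2-year annuity: $47,900.00 × [1 − (1+0.102)^−2] / 0.102 = 82909.64127
Perpetuity value at year 2: $5,280.00 / 0.102 = 51764.70588
PV of perpetuity: 51764.70588 / (1+0.102)^2 = 42625.60555
Total PV = 82909.64127 + 42625.60555 = 125535.24682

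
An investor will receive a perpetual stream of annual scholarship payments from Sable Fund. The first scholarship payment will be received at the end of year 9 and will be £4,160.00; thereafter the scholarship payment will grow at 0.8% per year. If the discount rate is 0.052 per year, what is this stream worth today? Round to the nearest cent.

Value at end of year 8: C₁ / (r − g) = £4,160.00 / (0.052 − 0.008) = £94,545.4545
Discount to today: PV = £94,545.4545 / (1 + 0.052)^8 = £94,545.4545 / 1.500120 = £63,025.27

£63025.27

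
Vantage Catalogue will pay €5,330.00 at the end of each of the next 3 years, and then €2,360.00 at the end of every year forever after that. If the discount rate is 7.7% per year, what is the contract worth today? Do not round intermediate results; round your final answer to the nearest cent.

€38344.95

PV of 3-year annuity: €5,330.00 × [1 − (1+0.077)^−3] / 0.077 = 13810.62308
Perpetuity value at year 3: €2,360.00 / 0.077 = 30649.35065
PV of perpetuity: 30649.35065 / (1+0.077)^3 = 24534.32805
Total PV = 13810.62308 + 24534.32805 = 38344.95113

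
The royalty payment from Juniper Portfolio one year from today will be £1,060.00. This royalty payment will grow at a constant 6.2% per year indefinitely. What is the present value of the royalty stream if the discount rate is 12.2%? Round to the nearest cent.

£17666.67

Growing perpetuity: P = D₁ / (r − g) = £1,060.0000 / (0.122 − 0.062) = £17,666.67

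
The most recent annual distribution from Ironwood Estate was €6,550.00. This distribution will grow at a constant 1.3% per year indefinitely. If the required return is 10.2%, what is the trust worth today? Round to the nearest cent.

D₁ = D₀ × (1 + g) = €6,550.00 × 1.013 = €6,635.1500
Growing perpetuity: P = D₁ / (r − g) = €6,635.1500 / (0.102 − 0.013) = €74,552.25

€74552.25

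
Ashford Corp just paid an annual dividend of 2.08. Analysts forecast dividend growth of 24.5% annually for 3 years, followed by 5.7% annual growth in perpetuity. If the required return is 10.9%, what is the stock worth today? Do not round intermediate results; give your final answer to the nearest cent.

67.72

D_1 = 2.58960
D_2 = 3.22405
D_3 = 4.01394
Terminal value at year 3: TV = D_3×(1+g_2)/(r−g_2) = 4.24274/0.052 = 81.59115
P_0 = D_1/(1+r)^1 + D_2/(1+r)^2 + D_3/(1+r)^3 + TV/(1+r)^3
    = 2.33508 + 2.62143 + 2.94291 + 59.82027 = 67.71969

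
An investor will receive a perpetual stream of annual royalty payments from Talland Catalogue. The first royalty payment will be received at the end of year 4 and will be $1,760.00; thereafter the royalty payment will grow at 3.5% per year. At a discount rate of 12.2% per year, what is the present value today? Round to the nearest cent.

$14322.37

Value at end of year 3: C₁ / (r − g) = $1,760.00 / (0.122 − 0.035) = $20,229.8851
Discount to today: PV = $20,229.8851 / (1 + 0.122)^3 = $20,229.8851 / 1.412468 = $14,322.37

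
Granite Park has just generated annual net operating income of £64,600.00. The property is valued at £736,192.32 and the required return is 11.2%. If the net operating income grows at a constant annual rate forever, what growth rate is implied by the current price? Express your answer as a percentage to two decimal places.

P = D₀(1+g)/(r−g) ⇒ P(r−g) = D₀(1+g) ⇒ g(P+D₀) = P·r − D₀
g = (P·r − D₀)/(P + D₀) = (£736,192.32×0.112 − £64,600.00) / (£736,192.32 + £64,600.00) = 0.022295

2.23%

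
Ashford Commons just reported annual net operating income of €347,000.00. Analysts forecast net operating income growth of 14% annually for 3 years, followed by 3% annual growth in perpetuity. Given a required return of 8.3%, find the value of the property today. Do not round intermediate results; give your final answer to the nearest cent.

D_1 = 395580.00000
D_2 = 450961.20000
D_3 = 514095.76800
Terminal value at year 3: TV = D_3×(1+g_2)/(r−g_2) = 529518.64104/0.053 = 9990917.75547
P_0 = D_1/(1+r)^1 + D_2/(1+r)^2 + D_3/(1+r)^3 + TV/(1+r)^3
    = 365263.15789 + 384487.53463 + 404723.72066 + 7865385.51469 = 9019859.92787

€9019859.93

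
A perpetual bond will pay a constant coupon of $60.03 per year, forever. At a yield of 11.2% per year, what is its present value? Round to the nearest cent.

Level perpetuity: PV = C / r = $60.03 / 0.112 = $535.98

$535.98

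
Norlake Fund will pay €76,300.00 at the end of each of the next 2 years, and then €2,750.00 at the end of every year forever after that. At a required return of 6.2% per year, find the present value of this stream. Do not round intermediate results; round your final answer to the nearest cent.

€178823.88

PV of 2-year annuity: €76,300.00 × [1 − (1+0.062)^−2] / 0.062 = 139496.77438
Perpetuity value at year 2: €2,750.00 / 0.062 = 44354.83871
PV of perpetuity: 44354.83871 / (1+0.062)^2 = 39327.10438
Total PV = 139496.77438 + 39327.10438 = 178823.87875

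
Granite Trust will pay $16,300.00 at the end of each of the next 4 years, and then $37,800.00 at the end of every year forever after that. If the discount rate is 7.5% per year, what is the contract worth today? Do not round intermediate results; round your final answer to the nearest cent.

PV of 4-year annuity: $16,300.00 × [1 − (1+0.075)^−4] / 0.075 = 54594.01820
Perpetuity value at year 4: $37,800.00 / 0.075 = 504000.00000
PV of perpetuity: 504000.00000 / (1+0.075)^4 = 377395.46701
Total PV = 54594.01820 + 377395.46701 = 431989.48520

$431989.49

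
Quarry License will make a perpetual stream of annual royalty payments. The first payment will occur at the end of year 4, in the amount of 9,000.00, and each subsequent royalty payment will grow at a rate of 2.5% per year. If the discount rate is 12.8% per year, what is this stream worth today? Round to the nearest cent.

Value at end of year 3: C₁ / (r − g) = 9,000.00 / (0.128 − 0.025) = 87,378.6408
Discount to today: PV = 87,378.6408 / (1 + 0.128)^3 = 87,378.6408 / 1.435249 = 60,880.47

60880.47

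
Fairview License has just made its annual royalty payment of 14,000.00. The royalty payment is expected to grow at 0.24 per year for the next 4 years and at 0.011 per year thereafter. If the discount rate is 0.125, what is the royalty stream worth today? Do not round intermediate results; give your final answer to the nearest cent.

255103.28

D_1 = 17360.00000
D_2 = 21526.40000
D_3 = 26692.73600
D_4 = 33098.99264
Terminal value at year 4: TV = D_4×(1+g_2)/(r−g_2) = 33463.08156/0.114 = 293535.80315
P_0 = D_1/(1+r)^1 + D_2/(1+r)^2 + D_3/(1+r)^3 + D_4/(1+r)^4 + TV/(1+r)^4
    = 15431.11111 + 17008.51358 + 18747.16164 + 20663.53816 + 183252.95682 = 255103.28130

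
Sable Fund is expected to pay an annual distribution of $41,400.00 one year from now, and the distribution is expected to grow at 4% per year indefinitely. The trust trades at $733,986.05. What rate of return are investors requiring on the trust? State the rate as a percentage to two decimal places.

9.64%

P = D₁/(r − g) ⇒ r = D₁/P + g = $41,400.0000/$733,986.05 + 0.04 = 0.056404 + 0.04 = 0.096404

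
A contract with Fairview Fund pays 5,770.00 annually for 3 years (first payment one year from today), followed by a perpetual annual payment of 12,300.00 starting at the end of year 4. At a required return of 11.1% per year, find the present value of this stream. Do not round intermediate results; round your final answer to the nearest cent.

PV of 3-year annuity: 5,770.00 × [1 − (1+0.111)^−3] / 0.111 = 14075.74638
Perpetuity value at year 3: 12,300.00 / 0.111 = 110810.81081
PV of perpetuity: 110810.81081 / (1+0.111)^3 = 80805.32025
Total PV = 14075.74638 + 80805.32025 = 94881.06664

94881.07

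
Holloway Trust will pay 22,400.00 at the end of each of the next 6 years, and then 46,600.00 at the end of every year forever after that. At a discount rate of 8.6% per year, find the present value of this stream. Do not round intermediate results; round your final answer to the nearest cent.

PV of 6-year annuity: 22,400.00 × [1 − (1+0.086)^−6] / 0.086 = 101694.32268
Perpetuity value at year 6: 46,600.00 / 0.086 = 541860.46512
PV of perpetuity: 541860.46512 / (1+0.086)^6 = 330299.95455
Total PV = 101694.32268 + 330299.95455 = 431994.27722

431994.28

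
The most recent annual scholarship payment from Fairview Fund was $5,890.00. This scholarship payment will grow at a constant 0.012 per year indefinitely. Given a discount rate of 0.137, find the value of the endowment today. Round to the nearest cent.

$47685.44

D₁ = D₀ × (1 + g) = $5,890.00 × 1.012 = $5,960.6800
Growing perpetuity: P = D₁ / (r − g) = $5,960.6800 / (0.137 − 0.012) = $47,685.44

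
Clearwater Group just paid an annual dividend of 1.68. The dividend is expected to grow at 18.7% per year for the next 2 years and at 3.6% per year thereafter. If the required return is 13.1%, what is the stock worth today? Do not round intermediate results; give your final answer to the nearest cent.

23.79

D_1 = 1.99416
D_2 = 2.36707
Terminal value at year 2: TV = D_2×(1+g_2)/(r−g_2) = 2.45228/0.095 = 25.81350
P_0 = D_1/(1+r)^1 + D_2/(1+r)^2 + TV/(1+r)^2
    = 1.76318 + 1.85048 + 20.18002 = 23.79369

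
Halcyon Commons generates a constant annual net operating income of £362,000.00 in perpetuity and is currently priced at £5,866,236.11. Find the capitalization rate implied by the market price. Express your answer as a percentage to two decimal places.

6.17%

P = C/r ⇒ r = C/P = £362,000.00/£5,866,236.11 = 0.061709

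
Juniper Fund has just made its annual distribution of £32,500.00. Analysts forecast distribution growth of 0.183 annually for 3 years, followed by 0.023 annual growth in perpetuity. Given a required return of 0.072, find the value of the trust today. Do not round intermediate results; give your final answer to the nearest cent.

£1030990.82

D_1 = 38447.50000
D_2 = 45483.39250
D_3 = 53806.85333
Terminal value at year 3: TV = D_3×(1+g_2)/(r−g_2) = 55044.41095/0.049 = 1123355.32559
P_0 = D_1/(1+r)^1 + D_2/(1+r)^2 + D_3/(1+r)^3 + TV/(1+r)^3
    = 35865.20522 + 39578.85987 + 43677.04405 + 911869.71565 = 1030990.82479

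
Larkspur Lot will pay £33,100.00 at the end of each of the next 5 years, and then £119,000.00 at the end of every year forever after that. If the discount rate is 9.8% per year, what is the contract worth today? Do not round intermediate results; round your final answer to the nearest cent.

PV of 5-year annuity: £33,100.00 × [1 − (1+0.098)^−5] / 0.098 = 126118.77413
Perpetuity value at year 5: £119,000.00 / 0.098 = 1214285.71429
PV of perpetuity: 1214285.71429 / (1+0.098)^5 = 760867.76501
Total PV = 126118.77413 + 760867.76501 = 886986.53913

£886986.54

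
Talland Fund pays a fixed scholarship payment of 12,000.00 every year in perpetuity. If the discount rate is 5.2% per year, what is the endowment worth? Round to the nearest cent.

230769.23

Level perpetuity: PV = C / r = 12,000.00 / 0.052 = 230,769.23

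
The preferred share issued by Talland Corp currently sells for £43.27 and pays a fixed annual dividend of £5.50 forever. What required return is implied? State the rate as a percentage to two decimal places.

12.71%

P = C/r ⇒ r = C/P = £5.50/£43.27 = 0.127109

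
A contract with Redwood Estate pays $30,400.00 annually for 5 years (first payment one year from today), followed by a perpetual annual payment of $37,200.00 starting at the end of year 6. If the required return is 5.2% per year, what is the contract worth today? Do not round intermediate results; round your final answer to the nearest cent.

PV of 5-year annuity: $30,400.00 × [1 − (1+0.052)^−5] / 0.052 = 130891.60532
Perpetuity value at year 5: $37,200.00 / 0.052 = 715384.61538
PV of perpetuity: 715384.61538 / (1+0.052)^5 = 555214.62467
Total PV = 130891.60532 + 555214.62467 = 686106.22998

$686106.23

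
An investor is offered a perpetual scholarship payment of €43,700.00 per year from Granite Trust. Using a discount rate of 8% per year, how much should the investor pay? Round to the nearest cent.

€546250.00

Level perpetuity: PV = C / r = €43,700.00 / 0.08 = €546,250.00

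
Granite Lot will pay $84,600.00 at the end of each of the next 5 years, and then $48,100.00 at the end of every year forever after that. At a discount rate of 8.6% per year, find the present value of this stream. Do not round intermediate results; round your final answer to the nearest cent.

PV of 5-year annuity: $84,600.00 × [1 − (1+0.086)^−5] / 0.086 = 332508.34431
Perpetuity value at year 5: $48,100.00 / 0.086 = 559302.32558
PV of perpetuity: 559302.32558 / (1+0.086)^5 = 370252.07309
Total PV = 332508.34431 + 370252.07309 = 702760.41739

$702760.42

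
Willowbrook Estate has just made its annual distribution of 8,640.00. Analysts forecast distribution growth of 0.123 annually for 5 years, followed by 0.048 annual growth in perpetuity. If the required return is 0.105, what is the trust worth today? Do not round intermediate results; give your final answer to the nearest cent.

217579.12

D_1 = 9702.72000
D_2 = 10896.15456
D_3 = 12236.38157
D_4 = 13741.45650
D_5 = 15431.65565
Terminal value at year 5: TV = D_5×(1+g_2)/(r−g_2) = 16172.37513/0.057 = 283725.87939
P_0 = D_1/(1+r)^1 + D_2/(1+r)^2 + D_3/(1+r)^3 + D_4/(1+r)^4 + D_5/(1+r)^5 + TV/(1+r)^5
    = 8780.74208 + 8923.77679 + 9069.14148 + 9216.87411 + 9367.01323 + 172221.57660 = 217579.12430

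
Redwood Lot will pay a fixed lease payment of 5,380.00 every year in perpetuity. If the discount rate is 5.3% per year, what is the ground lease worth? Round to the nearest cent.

Level perpetuity: PV = C / r = 5,380.00 / 0.053 = 101,509.43

101509.43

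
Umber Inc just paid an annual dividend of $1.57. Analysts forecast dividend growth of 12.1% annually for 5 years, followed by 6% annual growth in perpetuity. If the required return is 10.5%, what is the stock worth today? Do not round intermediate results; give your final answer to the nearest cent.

D_1 = 1.75997
D_2 = 1.97293
D_3 = 2.21165
D_4 = 2.47926
D_5 = 2.77925
Terminal value at year 5: TV = D_5×(1+g_2)/(r−g_2) = 2.94601/0.045 = 65.46679
P_0 = D_1/(1+r)^1 + D_2/(1+r)^2 + D_3/(1+r)^3 + D_4/(1+r)^4 + D_5/(1+r)^5 + TV/(1+r)^5
    = 1.59273 + 1.61580 + 1.63919 + 1.66293 + 1.68700 + 39.73834 = 47.93599

$47.94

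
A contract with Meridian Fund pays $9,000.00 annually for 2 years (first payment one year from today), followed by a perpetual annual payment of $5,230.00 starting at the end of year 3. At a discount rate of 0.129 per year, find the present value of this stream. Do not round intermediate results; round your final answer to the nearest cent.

PV of 2-year annuity: $9,000.00 × [1 − (1+0.129)^−2] / 0.129 = 15032.46797
Perpetuity value at year 2: $5,230.00 / 0.129 = 40542.63566
PV of perpetuity: 40542.63566 / (1+0.129)^2 = 31807.10150
Total PV = 15032.46797 + 31807.10150 = 46839.56946

$46839.57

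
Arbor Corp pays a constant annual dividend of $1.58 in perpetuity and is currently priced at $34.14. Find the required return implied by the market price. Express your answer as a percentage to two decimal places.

P = C/r ⇒ r = C/P = $1.58/$34.14 = 0.046280

4.63%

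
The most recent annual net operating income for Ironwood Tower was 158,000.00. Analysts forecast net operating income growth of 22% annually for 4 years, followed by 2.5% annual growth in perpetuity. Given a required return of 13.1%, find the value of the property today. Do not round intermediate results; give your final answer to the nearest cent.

D_1 = 192760.00000
D_2 = 235167.20000
D_3 = 286903.98400
D_4 = 350022.86048
Terminal value at year 4: TV = D_4×(1+g_2)/(r−g_2) = 358773.43199/0.106 = 3384655.01879
P_0 = D_1/(1+r)^1 + D_2/(1+r)^2 + D_3/(1+r)^3 + D_4/(1+r)^4 + TV/(1+r)^4
    = 170433.24492 + 183844.87957 + 198311.89485 + 213917.34016 + 2068540.31759 = 2835047.67709

2835047.68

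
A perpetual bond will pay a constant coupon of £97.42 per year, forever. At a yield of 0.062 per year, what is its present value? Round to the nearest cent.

Level perpetuity: PV = C / r = £97.42 / 0.062 = £1,571.29

£1571.29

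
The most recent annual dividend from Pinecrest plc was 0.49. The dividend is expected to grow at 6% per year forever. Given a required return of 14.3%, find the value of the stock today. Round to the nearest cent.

D₁ = D₀ × (1 + g) = 0.49 × 1.06 = 0.5194
Growing perpetuity: P = D₁ / (r − g) = 0.5194 / (0.143 − 0.06) = 6.26

6.26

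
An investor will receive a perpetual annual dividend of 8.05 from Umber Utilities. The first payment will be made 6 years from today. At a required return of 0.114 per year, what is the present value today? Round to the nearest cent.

41.16

Value at end of year 5: C / r = 8.05 / 0.114 = 70.6140
Discount to today: PV = 70.6140 / (1 + 0.114)^5 = 70.6140 / 1.715639 = 41.16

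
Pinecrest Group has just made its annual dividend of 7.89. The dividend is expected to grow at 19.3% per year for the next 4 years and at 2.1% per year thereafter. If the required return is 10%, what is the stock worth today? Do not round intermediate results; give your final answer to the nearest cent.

D_1 = 9.41277
D_2 = 11.22943
D_3 = 13.39672
D_4 = 15.98228
Terminal value at year 4: TV = D_4×(1+g_2)/(r−g_2) = 16.31791/0.079 = 206.55582
P_0 = D_1/(1+r)^1 + D_2/(1+r)^2 + D_3/(1+r)^3 + D_4/(1+r)^4 + TV/(1+r)^4
    = 8.55706 + 9.28052 + 10.06515 + 10.91611 + 141.08040 = 179.89925

179.90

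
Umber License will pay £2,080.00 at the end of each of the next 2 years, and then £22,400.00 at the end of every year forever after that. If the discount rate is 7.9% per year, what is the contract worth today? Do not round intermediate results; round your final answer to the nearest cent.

PV of 2-year annuity: £2,080.00 × [1 − (1+0.079)^−2] / 0.079 = 3714.28252
Perpetuity value at year 2: £22,400.00 / 0.079 = 283544.30380
PV of perpetuity: 283544.30380 / (1+0.079)^2 = 243544.33815
Total PV = 3714.28252 + 243544.33815 = 247258.62068

£247258.62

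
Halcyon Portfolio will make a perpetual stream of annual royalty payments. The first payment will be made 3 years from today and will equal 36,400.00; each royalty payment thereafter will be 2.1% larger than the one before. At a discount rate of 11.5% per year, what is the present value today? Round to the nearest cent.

Value at end of year 2: C₁ / (r − g) = 36,400.00 / (0.115 − 0.021) = 387,234.0426
Discount to today: PV = 387,234.0426 / (1 + 0.115)^2 = 387,234.0426 / 1.243225 = 311,475.43

311475.43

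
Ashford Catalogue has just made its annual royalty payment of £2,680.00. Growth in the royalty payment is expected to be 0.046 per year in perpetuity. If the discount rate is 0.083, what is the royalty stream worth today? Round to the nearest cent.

D₁ = D₀ × (1 + g) = £2,680.00 × 1.046 = £2,803.2800
Growing perpetuity: P = D₁ / (r − g) = £2,803.2800 / (0.083 − 0.046) = £75,764.32

£75764.32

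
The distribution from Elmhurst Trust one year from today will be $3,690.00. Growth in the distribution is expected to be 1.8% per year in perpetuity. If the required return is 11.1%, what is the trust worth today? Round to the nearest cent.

Growing perpetuity: P = D₁ / (r − g) = $3,690.0000 / (0.111 − 0.018) = $39,677.42

$39677.42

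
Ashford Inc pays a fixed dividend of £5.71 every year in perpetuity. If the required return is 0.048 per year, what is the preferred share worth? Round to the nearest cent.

Level perpetuity: PV = C / r = £5.71 / 0.048 = £118.96

£118.96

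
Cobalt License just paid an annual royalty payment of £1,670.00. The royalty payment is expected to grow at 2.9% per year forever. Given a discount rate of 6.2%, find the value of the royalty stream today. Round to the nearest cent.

£52073.64

D₁ = D₀ × (1 + g) = £1,670.00 × 1.029 = £1,718.4300
Growing perpetuity: P = D₁ / (r − g) = £1,718.4300 / (0.062 − 0.029) = £52,073.64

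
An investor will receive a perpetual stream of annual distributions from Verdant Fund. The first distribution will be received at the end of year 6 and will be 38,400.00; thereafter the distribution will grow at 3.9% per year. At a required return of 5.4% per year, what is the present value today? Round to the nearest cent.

Value at end of year 5: C₁ / (r − g) = 38,400.00 / (0.054 − 0.039) = 2,560,000.0000
Discount to today: PV = 2,560,000.0000 / (1 + 0.054)^5 = 2,560,000.0000 / 1.300778 = 1,968,053.55

1968053.55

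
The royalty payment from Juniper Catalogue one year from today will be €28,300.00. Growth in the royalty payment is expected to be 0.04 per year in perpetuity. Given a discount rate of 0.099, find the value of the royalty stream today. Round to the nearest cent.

Growing perpetuity: P = D₁ / (r − g) = €28,300.0000 / (0.099 − 0.04) = €479,661.02

€479661.02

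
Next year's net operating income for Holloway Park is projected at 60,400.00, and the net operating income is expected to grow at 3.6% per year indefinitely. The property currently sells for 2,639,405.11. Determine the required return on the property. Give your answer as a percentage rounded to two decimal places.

5.89%

P = D₁/(r − g) ⇒ r = D₁/P + g = 60,400.0000/2,639,405.11 + 0.036 = 0.022884 + 0.036 = 0.058884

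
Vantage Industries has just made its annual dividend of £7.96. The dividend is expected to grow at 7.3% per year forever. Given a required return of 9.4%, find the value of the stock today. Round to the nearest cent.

£406.72

D₁ = D₀ × (1 + g) = £7.96 × 1.073 = £8.5411
Growing perpetuity: P = D₁ / (r − g) = £8.5411 / (0.094 − 0.073) = £406.72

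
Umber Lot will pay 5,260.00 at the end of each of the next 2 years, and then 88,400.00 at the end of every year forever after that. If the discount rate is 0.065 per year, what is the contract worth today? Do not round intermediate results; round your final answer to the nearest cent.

1208633.12

PV of 2-year annuity: 5,260.00 × [1 − (1+0.065)^−2] / 0.065 = 9576.49496
Perpetuity value at year 2: 88,400.00 / 0.065 = 1360000.00000
PV of perpetuity: 1360000.00000 / (1+0.065)^2 = 1199056.62457
Total PV = 9576.49496 + 1199056.62457 = 1208633.11953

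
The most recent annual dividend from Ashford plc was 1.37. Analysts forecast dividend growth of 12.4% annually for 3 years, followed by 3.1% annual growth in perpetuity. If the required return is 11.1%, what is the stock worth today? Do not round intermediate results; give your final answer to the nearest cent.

22.49

D_1 = 1.53988
D_2 = 1.73083
D_3 = 1.94545
Terminal value at year 3: TV = D_3×(1+g_2)/(r−g_2) = 2.00576/0.08 = 25.07195
P_0 = D_1/(1+r)^1 + D_2/(1+r)^2 + D_3/(1+r)^3 + TV/(1+r)^3
    = 1.38603 + 1.40225 + 1.41866 + 18.28294 = 22.48987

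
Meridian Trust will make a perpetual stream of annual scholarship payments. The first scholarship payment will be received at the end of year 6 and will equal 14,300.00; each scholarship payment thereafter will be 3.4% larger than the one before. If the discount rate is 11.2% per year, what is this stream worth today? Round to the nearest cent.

Value at end of year 5: C₁ / (r − g) = 14,300.00 / (0.112 − 0.034) = 183,333.3333
Discount to today: PV = 183,333.3333 / (1 + 0.112)^5 = 183,333.3333 / 1.700294 = 107,824.51

107824.51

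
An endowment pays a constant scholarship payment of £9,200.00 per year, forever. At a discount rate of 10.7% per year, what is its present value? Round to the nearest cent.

£85981.31

Level perpetuity: PV = C / r = £9,200.00 / 0.107 = £85,981.31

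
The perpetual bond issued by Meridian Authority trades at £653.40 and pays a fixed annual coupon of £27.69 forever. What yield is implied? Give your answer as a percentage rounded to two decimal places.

P = C/r ⇒ r = C/P = £27.69/£653.40 = 0.042378

4.24%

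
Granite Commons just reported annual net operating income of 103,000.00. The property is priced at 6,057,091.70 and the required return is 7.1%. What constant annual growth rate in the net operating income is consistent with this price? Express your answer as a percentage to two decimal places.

P = D₀(1+g)/(r−g) ⇒ P(r−g) = D₀(1+g) ⇒ g(P+D₀) = P·r − D₀
g = (P·r − D₀)/(P + D₀) = (6,057,091.70×0.071 − 103,000.00) / (6,057,091.70 + 103,000.00) = 0.053092

5.31%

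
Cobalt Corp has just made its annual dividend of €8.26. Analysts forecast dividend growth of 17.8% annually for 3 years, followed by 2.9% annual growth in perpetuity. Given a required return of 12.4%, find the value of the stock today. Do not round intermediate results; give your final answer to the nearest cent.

D_1 = 9.73028
D_2 = 11.46227
D_3 = 13.50255
Terminal value at year 3: TV = D_3×(1+g_2)/(r−g_2) = 13.89413/0.095 = 146.25398
P_0 = D_1/(1+r)^1 + D_2/(1+r)^2 + D_3/(1+r)^3 + TV/(1+r)^3
    = 8.65683 + 9.07273 + 9.50861 + 102.99325 = 130.23142

€130.23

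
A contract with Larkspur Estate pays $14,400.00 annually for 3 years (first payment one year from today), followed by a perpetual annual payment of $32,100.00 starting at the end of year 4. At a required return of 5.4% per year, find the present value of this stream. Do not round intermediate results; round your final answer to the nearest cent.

$546601.97

PV of 3-year annuity: $14,400.00 × [1 − (1+0.054)^−3] / 0.054 = 38922.69000
Perpetuity value at year 3: $32,100.00 / 0.054 = 594444.44444
PV of perpetuity: 594444.44444 / (1+0.054)^3 = 507679.28131
Total PV = 38922.69000 + 507679.28131 = 546601.97131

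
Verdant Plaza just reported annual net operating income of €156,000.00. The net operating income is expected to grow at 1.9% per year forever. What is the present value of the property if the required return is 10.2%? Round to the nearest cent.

€1915228.92

D₁ = D₀ × (1 + g) = €156,000.00 × 1.019 = €158,964.0000
Growing perpetuity: P = D₁ / (r − g) = €158,964.0000 / (0.102 − 0.019) = €1,915,228.92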